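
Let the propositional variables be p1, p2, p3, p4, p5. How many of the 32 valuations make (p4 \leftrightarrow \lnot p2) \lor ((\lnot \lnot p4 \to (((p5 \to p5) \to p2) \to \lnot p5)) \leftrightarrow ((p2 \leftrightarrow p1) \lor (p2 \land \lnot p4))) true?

Initial set: {((p4 \leftrightarrow \lnot p2) \lor ((\lnot \lnot p4 \to (((p5 \to p5) \to p2) \to \lnot p5)) \leftrightarrow ((p2 \leftrightarrow p1) \lor (p2 \land \lnot p4))))}.
((p4 \leftrightarrow \lnot p2) \lor ((\lnot \lnot p4 \to (((p5 \to p5) \to p2) \to \lnot p5)) \leftrightarrow ((p2 \leftrightarrow p1) \lor (p2 \land \lnot p4)))): β-rule — branch into (p4 \leftrightarrow \lnot p2)  //  ((\lnot \lnot p4 \to (((p5 \to p5) \to p2) \to \lnot p5)) \leftrightarrow ((p2 \leftrightarrow p1) \lor (p2 \land \lnot p4))).
  branch 1 (add (p4 \leftrightarrow \lnot p2)):
    (p4 \leftrightarrow \lnot p2): β-rule — branch into p4, \lnot p2  //  \lnot p4, \lnot \lnot p2.
      branch 1.1 (add p4, \lnot p2):
        ○ open, literals {p2=0, p4=1}.
      branch 1.2 (add \lnot p4, \lnot \lnot p2):
        ○ open, literals {p2=1, p4=0}.
  branch 2 (add ((\lnot \lnot p4 \to (((p5 \to p5) \to p2) \to \lnot p5)) \leftrightarrow ((p2 \leftrightarrow p1) \lor (p2 \land \lnot p4)))):
    ((\lnot \lnot p4 \to (((p5 \to p5) \to p2) \to \lnot p5)) \leftrightarrow ((p2 \leftrightarrow p1) \lor (p2 \land \lnot p4))): β-rule — branch into (\lnot \lnot p4 \to (((p5 \to p5) \to p2) \to \lnot p5)), ((p2 \leftrightarrow p1) \lor (p2 \land \lnot p4))  //  \lnot (\lnot \lnot p4 \to (((p5 \to p5) \to p2) \to \lnot p5)), \lnot ((p2 \leftrightarrow p1) \lor (p2 \land \lnot p4)).
      branch 2.1 (add (\lnot \lnot p4 \to (((p5 \to p5) \to p2) \to \lnot p5)), ((p2 \leftrightarrow p1) \lor (p2 \land \lnot p4))):
        (\lnot \lnot p4 \to (((p5 \to p5) \to p2) \to \lnot p5)): β-rule — branch into \lnot \lnot \lnot p4  //  (((p5 \to p5) \to p2) \to \lnot p5).
          branch 2.1.1 (add \lnot \lnot \lnot p4):
            \lnot \lnot \lnot p4: drop double negation, giving \lnot p4.
            ((p2 \leftrightarrow p1) \lor (p2 \land \lnot p4)): β-rule — branch into (p2 \leftrightarrow p1)  //  (p2 \land \lnot p4).
              branch 2.1.1.1 (add (p2 \leftrightarrow p1)):
                (p2 \leftrightarrow p1): β-rule — branch into p2, p1  //  \lnot p2, \lnot p1.
                  branch 2.1.1.1.1 (add p2, p1):
                    ○ open, literals {p1=1, p2=1, p4=0}.
                  branch 2.1.1.1.2 (add \lnot p2, \lnot p1):
                    ○ open, literals {p1=0, p2=0, p4=0}.
              branch 2.1.1.2 (add (p2 \land \lnot p4)):
                (p2 \land \lnot p4): α-rule — add p2, \lnot p4.
                ○ open, literals {p2=1, p4=0}.
          branch 2.1.2 (add (((p5 \to p5) \to p2) \to \lnot p5)):
            ((p2 \leftrightarrow p1) \lor (p2 \land \lnot p4)): β-rule — branch into (p2 \leftrightarrow p1)  //  (p2 \land \lnot p4).
              branch 2.1.2.1 (add (p2 \leftrightarrow p1)):
                (((p5 \to p5) \to p2) \to \lnot p5): β-rule — branch into \lnot ((p5 \to p5) \to p2)  //  \lnot p5.
                  branch 2.1.2.1.1 (add \lnot ((p5 \to p5) \to p2)):
                    \lnot ((p5 \to p5) \to p2): α-rule — add (p5 \to p5), \lnot p2.
                    (p2 \leftrightarrow p1): β-rule — branch into p2, p1  //  \lnot p2, \lnot p1.
                      branch 2.1.2.1.1.1 (add p2, p1):
                        × closes — contains both p2 and \lnot p2.
                      branch 2.1.2.1.1.2 (add \lnot p2, \lnot p1):
                        (p5 \to p5): β-rule — branch into \lnot p5  //  p5.
                          branch 2.1.2.1.1.2.1 (add \lnot p5):
                            ○ open, literals {p1=0, p2=0, p5=0}.
                          branch 2.1.2.1.1.2.2 (add p5):
                            ○ open, literals {p1=0, p2=0, p5=1}.
                  branch 2.1.2.1.2 (add \lnot p5):
                    (p2 \leftrightarrow p1): β-rule — branch into p2, p1  //  \lnot p2, \lnot p1.
                      branch 2.1.2.1.2.1 (add p2, p1):
                        ○ open, literals {p1=1, p2=1, p5=0}.
                      branch 2.1.2.1.2.2 (add \lnot p2, \lnot p1):
                        ○ open, literals {p1=0, p2=0, p5=0}.
              branch 2.1.2.2 (add (p2 \land \lnot p4)):
                (p2 \land \lnot p4): α-rule — add p2, \lnot p4.
                (((p5 \to p5) \to p2) \to \lnot p5): β-rule — branch into \lnot ((p5 \to p5) \to p2)  //  \lnot p5.
                  branch 2.1.2.2.1 (add \lnot ((p5 \to p5) \to p2)):
                    \lnot ((p5 \to p5) \to p2): α-rule — add (p5 \to p5), \lnot p2.
                    × closes — contains both p2 and \lnot p2.
                  branch 2.1.2.2.2 (add \lnot p5):
                    ○ open, literals {p2=1, p4=0, p5=0}.
      branch 2.2 (add \lnot (\lnot \lnot p4 \to (((p5 \to p5) \to p2) \to \lnot p5)), \lnot ((p2 \leftrightarrow p1) \lor (p2 \land \lnot p4))):
        \lnot (\lnot \lnot p4 \to (((p5 \to p5) \to p2) \to \lnot p5)): α-rule — add \lnot \lnot p4, \lnot (((p5 \to p5) \to p2) \to \lnot p5).
        \lnot ((p2 \leftrightarrow p1) \lor (p2 \land \lnot p4)): α-rule — add \lnot (p2 \leftrightarrow p1), \lnot (p2 \land \lnot p4).
        \lnot \lnot p4: drop double negation, giving p4.
        \lnot (((p5 \to p5) \to p2) \to \lnot p5): α-rule — add ((p5 \to p5) \to p2), \lnot \lnot p5.
        \lnot (p2 \leftrightarrow p1): β-rule — branch into p2, \lnot p1  //  \lnot p2, p1.
          branch 2.2.1 (add p2, \lnot p1):
            \lnot (p2 \land \lnot p4): β-rule — branch into \lnot p2  //  \lnot \lnot p4.
              branch 2.2.1.1 (add \lnot p2):
                × closes — contains both p2 and \lnot p2.
              branch 2.2.1.2 (add \lnot \lnot p4):
                ((p5 \to p5) \to p2): β-rule — branch into \lnot (p5 \to p5)  //  p2.
                  branch 2.2.1.2.1 (add \lnot (p5 \to p5)):
                    \lnot (p5 \to p5): α-rule — add p5, \lnot p5.
                    × closes — contains both p5 and \lnot p5.
                  branch 2.2.1.2.2 (add p2):
                    ○ open, literals {p1=0, p2=1, p4=1, p5=1}.
          branch 2.2.2 (add \lnot p2, p1):
            \lnot (p2 \land \lnot p4): β-rule — branch into \lnot p2  //  \lnot \lnot p4.
              branch 2.2.2.1 (add \lnot p2):
                ((p5 \to p5) \to p2): β-rule — branch into \lnot (p5 \to p5)  //  p2.
                  branch 2.2.2.1.1 (add \lnot (p5 \to p5)):
                    \lnot (p5 \to p5): α-rule — add p5, \lnot p5.
                    × closes — contains both p5 and \lnot p5.
                  branch 2.2.2.1.2 (add p2):
                    × closes — contains both p2 and \lnot p2.
              branch 2.2.2.2 (add \lnot \lnot p4):
                ((p5 \to p5) \to p2): β-rule — branch into \lnot (p5 \to p5)  //  p2.
                  branch 2.2.2.2.1 (add \lnot (p5 \to p5)):
                    \lnot (p5 \to p5): α-rule — add p5, \lnot p5.
                    × closes — contains both p5 and \lnot p5.
                  branch 2.2.2.2.2 (add p2):
                    × closes — contains both p2 and \lnot p2.
8 branches closed, 11 open.
Each open branch fixes some atoms; the unmentioned ones are free. Counting distinct full assignments: branch {p2=0, p4=1} (p1, p3, p5) contributes 8 new; branch {p2=1, p4=0} (p1, p3, p5) contributes 8 new; branch {p1=1, p2=1, p4=0} (p3, p5) contributes 0 new; branch {p1=0, p2=0, p4=0} (p3, p5) contributes 4 new; branch {p2=1, p4=0} (p1, p3, p5) contributes 0 new; branch {p1=0, p2=0, p5=0} (p3, p4) contributes 0 new; branch {p1=0, p2=0, p5=1} (p3, p4) contributes 0 new; branch {p1=1, p2=1, p5=0} (p3, p4) contributes 2 new; branch {p1=0, p2=0, p5=0} (p3, p4) contributes 0 new; branch {p2=1, p4=0, p5=0} (p1, p3) contributes 0 new; branch {p1=0, p2=1, p4=1, p5=1} (p3) contributes 2 new. Total: 24.

24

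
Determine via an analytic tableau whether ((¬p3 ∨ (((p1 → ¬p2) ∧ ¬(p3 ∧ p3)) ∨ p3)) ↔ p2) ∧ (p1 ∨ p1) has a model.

Satisfiable

Initial set: {(((¬p3 ∨ (((p1 → ¬p2) ∧ ¬(p3 ∧ p3)) ∨ p3)) ↔ p2) ∧ (p1 ∨ p1))}.
(((¬p3 ∨ (((p1 → ¬p2) ∧ ¬(p3 ∧ p3)) ∨ p3)) ↔ p2) ∧ (p1 ∨ p1)): α-rule — add ((¬p3 ∨ (((p1 → ¬p2) ∧ ¬(p3 ∧ p3)) ∨ p3)) ↔ p2), (p1 ∨ p1).
((¬p3 ∨ (((p1 → ¬p2) ∧ ¬(p3 ∧ p3)) ∨ p3)) ↔ p2): β-rule — branch into (¬p3 ∨ (((p1 → ¬p2) ∧ ¬(p3 ∧ p3)) ∨ p3)), p2  //  ¬(¬p3 ∨ (((p1 → ¬p2) ∧ ¬(p3 ∧ p3)) ∨ p3)), ¬p2.
  branch 1 (add (¬p3 ∨ (((p1 → ¬p2) ∧ ¬(p3 ∧ p3)) ∨ p3)), p2):
    (p1 ∨ p1): β-rule — branch into p1  //  p1.
      branch 1.1 (add p1):
        (¬p3 ∨ (((p1 → ¬p2) ∧ ¬(p3 ∧ p3)) ∨ p3)): β-rule — branch into ¬p3  //  (((p1 → ¬p2) ∧ ¬(p3 ∧ p3)) ∨ p3).
          branch 1.1.1 (add ¬p3):
            ○ open, literals {p1=true, p2=true, p3=false}.
          branch 1.1.2 (add (((p1 → ¬p2) ∧ ¬(p3 ∧ p3)) ∨ p3)):
            (((p1 → ¬p2) ∧ ¬(p3 ∧ p3)) ∨ p3): β-rule — branch into ((p1 → ¬p2) ∧ ¬(p3 ∧ p3))  //  p3.
              branch 1.1.2.1 (add ((p1 → ¬p2) ∧ ¬(p3 ∧ p3))):
                ((p1 → ¬p2) ∧ ¬(p3 ∧ p3)): α-rule — add (p1 → ¬p2), ¬(p3 ∧ p3).
                (p1 → ¬p2): β-rule — branch into ¬p1  //  ¬p2.
                  branch 1.1.2.1.1 (add ¬p1):
                    × closes — contains both p1 and ¬p1.
                  branch 1.1.2.1.2 (add ¬p2):
                    × closes — contains both p2 and ¬p2.
              branch 1.1.2.2 (add p3):
                ○ open, literals {p1=true, p2=true, p3=true}.
      branch 1.2 (add p1):
        (¬p3 ∨ (((p1 → ¬p2) ∧ ¬(p3 ∧ p3)) ∨ p3)): β-rule — branch into ¬p3  //  (((p1 → ¬p2) ∧ ¬(p3 ∧ p3)) ∨ p3).
          branch 1.2.1 (add ¬p3):
            ○ open, literals {p1=true, p2=true, p3=false}.
          branch 1.2.2 (add (((p1 → ¬p2) ∧ ¬(p3 ∧ p3)) ∨ p3)):
            (((p1 → ¬p2) ∧ ¬(p3 ∧ p3)) ∨ p3): β-rule — branch into ((p1 → ¬p2) ∧ ¬(p3 ∧ p3))  //  p3.
              branch 1.2.2.1 (add ((p1 → ¬p2) ∧ ¬(p3 ∧ p3))):
                ((p1 → ¬p2) ∧ ¬(p3 ∧ p3)): α-rule — add (p1 → ¬p2), ¬(p3 ∧ p3).
                (p1 → ¬p2): β-rule — branch into ¬p1  //  ¬p2.
                  branch 1.2.2.1.1 (add ¬p1):
                    × closes — contains both p1 and ¬p1.
                  branch 1.2.2.1.2 (add ¬p2):
                    × closes — contains both p2 and ¬p2.
              branch 1.2.2.2 (add p3):
                ○ open, literals {p1=true, p2=true, p3=true}.
  branch 2 (add ¬(¬p3 ∨ (((p1 → ¬p2) ∧ ¬(p3 ∧ p3)) ∨ p3)), ¬p2):
    ¬(¬p3 ∨ (((p1 → ¬p2) ∧ ¬(p3 ∧ p3)) ∨ p3)): α-rule — add ¬¬p3, ¬(((p1 → ¬p2) ∧ ¬(p3 ∧ p3)) ∨ p3).
    ¬(((p1 → ¬p2) ∧ ¬(p3 ∧ p3)) ∨ p3): α-rule — add ¬((p1 → ¬p2) ∧ ¬(p3 ∧ p3)), ¬p3.
    × closes — contains both p3 and ¬p3.
5 branches closed, 4 open.
An open branch gives a satisfying assignment: p1=true, p2=true, p3=false.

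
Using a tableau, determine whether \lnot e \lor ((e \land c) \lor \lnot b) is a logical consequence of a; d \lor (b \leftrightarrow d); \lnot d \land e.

Yes

Initial set: {a; (d \lor (b \leftrightarrow d)); (\lnot d \land e); \lnot (\lnot e \lor ((e \land c) \lor \lnot b))}.
(\lnot d \land e): α-rule — add \lnot d, e.
\lnot (\lnot e \lor ((e \land c) \lor \lnot b)): α-rule — add \lnot \lnot e, \lnot ((e \land c) \lor \lnot b).
\lnot ((e \land c) \lor \lnot b): α-rule — add \lnot (e \land c), \lnot \lnot b.
(d \lor (b \leftrightarrow d)): β-rule — branch into d  //  (b \leftrightarrow d).
  branch 1 (add d):
    × closes — contains both d and \lnot d.
  branch 2 (add (b \leftrightarrow d)):
    \lnot (e \land c): β-rule — branch into \lnot e  //  \lnot c.
      branch 2.1 (add \lnot e):
        × closes — contains both e and \lnot e.
      branch 2.2 (add \lnot c):
        (b \leftrightarrow d): β-rule — branch into b, d  //  \lnot b, \lnot d.
          branch 2.2.1 (add b, d):
            × closes — contains both d and \lnot d.
          branch 2.2.2 (add \lnot b, \lnot d):
            × closes — contains both b and \lnot b.
All 4 branches close.
Every branch closed, so the premises entail the conclusion.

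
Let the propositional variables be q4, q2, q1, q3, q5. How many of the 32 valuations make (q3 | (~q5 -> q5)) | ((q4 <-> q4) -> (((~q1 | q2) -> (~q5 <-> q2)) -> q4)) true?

29

Initial set: {((q3 | (~q5 -> q5)) | ((q4 <-> q4) -> (((~q1 | q2) -> (~q5 <-> q2)) -> q4)))}.
((q3 | (~q5 -> q5)) | ((q4 <-> q4) -> (((~q1 | q2) -> (~q5 <-> q2)) -> q4))): β-rule — branch into (q3 | (~q5 -> q5))  //  ((q4 <-> q4) -> (((~q1 | q2) -> (~q5 <-> q2)) -> q4)).
  branch 1 (add (q3 | (~q5 -> q5))):
    (q3 | (~q5 -> q5)): β-rule — branch into q3  //  (~q5 -> q5).
      branch 1.1 (add q3):
        ○ open, literals {q3=T}.
      branch 1.2 (add (~q5 -> q5)):
        (~q5 -> q5): β-rule — branch into ~~q5  //  q5.
          branch 1.2.1 (add ~~q5):
            ○ open, literals {q5=T}.
          branch 1.2.2 (add q5):
            ○ open, literals {q5=T}.
  branch 2 (add ((q4 <-> q4) -> (((~q1 | q2) -> (~q5 <-> q2)) -> q4))):
    ((q4 <-> q4) -> (((~q1 | q2) -> (~q5 <-> q2)) -> q4)): β-rule — branch into ~(q4 <-> q4)  //  (((~q1 | q2) -> (~q5 <-> q2)) -> q4).
      branch 2.1 (add ~(q4 <-> q4)):
        ~(q4 <-> q4): β-rule — branch into q4, ~q4  //  ~q4, q4.
          branch 2.1.1 (add q4, ~q4):
            × closes — contains both q4 and ~q4.
          branch 2.1.2 (add ~q4, q4):
            × closes — contains both q4 and ~q4.
      branch 2.2 (add (((~q1 | q2) -> (~q5 <-> q2)) -> q4)):
        (((~q1 | q2) -> (~q5 <-> q2)) -> q4): β-rule — branch into ~((~q1 | q2) -> (~q5 <-> q2))  //  q4.
          branch 2.2.1 (add ~((~q1 | q2) -> (~q5 <-> q2))):
            ~((~q1 | q2) -> (~q5 <-> q2)): α-rule — add (~q1 | q2), ~(~q5 <-> q2).
            (~q1 | q2): β-rule — branch into ~q1  //  q2.
              branch 2.2.1.1 (add ~q1):
                ~(~q5 <-> q2): β-rule — branch into ~q5, ~q2  //  ~~q5, q2.
                  branch 2.2.1.1.1 (add ~q5, ~q2):
                    ○ open, literals {q1=F, q2=F, q5=F}.
                  branch 2.2.1.1.2 (add ~~q5, q2):
                    ○ open, literals {q1=F, q2=T, q5=T}.
              branch 2.2.1.2 (add q2):
                ~(~q5 <-> q2): β-rule — branch into ~q5, ~q2  //  ~~q5, q2.
                  branch 2.2.1.2.1 (add ~q5, ~q2):
                    × closes — contains both q2 and ~q2.
                  branch 2.2.1.2.2 (add ~~q5, q2):
                    ○ open, literals {q2=T, q5=T}.
          branch 2.2.2 (add q4):
            ○ open, literals {q4=T}.
3 branches closed, 7 open.
Each open branch fixes some atoms; the unmentioned ones are free. Counting distinct full assignments: branch {q3=T} (q4, q2, q1, q5) contributes 16 new; branch {q5=T} (q4, q2, q1, q3) contributes 8 new; branch {q5=T} (q4, q2, q1, q3) contributes 0 new; branch {q1=F, q2=F, q5=F} (q4, q3) contributes 2 new; branch {q1=F, q2=T, q5=T} (q4, q3) contributes 0 new; branch {q2=T, q5=T} (q4, q1, q3) contributes 0 new; branch {q4=T} (q2, q1, q3, q5) contributes 3 new. Total: 29.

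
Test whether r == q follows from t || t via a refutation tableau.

Initial set: {(t || t); !(r == q)}.
(t || t): β-rule — branch into t  //  t.
  branch 1 (add t):
    !(r == q): β-rule — branch into r, !q  //  !r, q.
      branch 1.1 (add r, !q):
        ○ open, literals {q=false, r=true, t=true}.
      branch 1.2 (add !r, q):
        ○ open, literals {q=true, r=false, t=true}.
  branch 2 (add t):
    !(r == q): β-rule — branch into r, !q  //  !r, q.
      branch 2.1 (add r, !q):
        ○ open, literals {q=false, r=true, t=true}.
      branch 2.2 (add !r, q):
        ○ open, literals {q=true, r=false, t=true}.
0 branches closed, 4 open.
An open branch gives a countermodel: q=false, r=true, t=true (unmentioned atoms arbitrary); the premises hold there but the conclusion fails.

No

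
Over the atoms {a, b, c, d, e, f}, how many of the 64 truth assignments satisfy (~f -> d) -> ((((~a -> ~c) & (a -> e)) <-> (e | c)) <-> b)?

40

Initial set: {((~f -> d) -> ((((~a -> ~c) & (a -> e)) <-> (e | c)) <-> b))}.
((~f -> d) -> ((((~a -> ~c) & (a -> e)) <-> (e | c)) <-> b)): β-rule — branch into ~(~f -> d)  //  ((((~a -> ~c) & (a -> e)) <-> (e | c)) <-> b).
  branch 1 (add ~(~f -> d)):
    ~(~f -> d): α-rule — add ~f, ~d.
    ○ open, literals {d=false, f=false}.
  branch 2 (add ((((~a -> ~c) & (a -> e)) <-> (e | c)) <-> b)):
    ((((~a -> ~c) & (a -> e)) <-> (e | c)) <-> b): β-rule — branch into (((~a -> ~c) & (a -> e)) <-> (e | c)), b  //  ~(((~a -> ~c) & (a -> e)) <-> (e | c)), ~b.
      branch 2.1 (add (((~a -> ~c) & (a -> e)) <-> (e | c)), b):
        (((~a -> ~c) & (a -> e)) <-> (e | c)): β-rule — branch into ((~a -> ~c) & (a -> e)), (e | c)  //  ~((~a -> ~c) & (a -> e)), ~(e | c).
          branch 2.1.1 (add ((~a -> ~c) & (a -> e)), (e | c)):
            ((~a -> ~c) & (a -> e)): α-rule — add (~a -> ~c), (a -> e).
            (e | c): β-rule — branch into e  //  c.
              branch 2.1.1.1 (add e):
                (~a -> ~c): β-rule — branch into ~~a  //  ~c.
                  branch 2.1.1.1.1 (add ~~a):
                    (a -> e): β-rule — branch into ~a  //  e.
                      branch 2.1.1.1.1.1 (add ~a):
                        × closes — contains both a and ~a.
                      branch 2.1.1.1.1.2 (add e):
                        ○ open, literals {a=true, b=true, e=true}.
                  branch 2.1.1.1.2 (add ~c):
                    (a -> e): β-rule — branch into ~a  //  e.
                      branch 2.1.1.1.2.1 (add ~a):
                        ○ open, literals {a=false, b=true, c=false, e=true}.
                      branch 2.1.1.1.2.2 (add e):
                        ○ open, literals {b=true, c=false, e=true}.
              branch 2.1.1.2 (add c):
                (~a -> ~c): β-rule — branch into ~~a  //  ~c.
                  branch 2.1.1.2.1 (add ~~a):
                    (a -> e): β-rule — branch into ~a  //  e.
                      branch 2.1.1.2.1.1 (add ~a):
                        × closes — contains both a and ~a.
                      branch 2.1.1.2.1.2 (add e):
                        ○ open, literals {a=true, b=true, c=true, e=true}.
                  branch 2.1.1.2.2 (add ~c):
                    × closes — contains both c and ~c.
          branch 2.1.2 (add ~((~a -> ~c) & (a -> e)), ~(e | c)):
            ~(e | c): α-rule — add ~e, ~c.
            ~((~a -> ~c) & (a -> e)): β-rule — branch into ~(~a -> ~c)  //  ~(a -> e).
              branch 2.1.2.1 (add ~(~a -> ~c)):
                ~(~a -> ~c): α-rule — add ~a, ~~c.
                × closes — contains both c and ~c.
              branch 2.1.2.2 (add ~(a -> e)):
                ~(a -> e): α-rule — add a, ~e.
                ○ open, literals {a=true, b=true, c=false, e=false}.
      branch 2.2 (add ~(((~a -> ~c) & (a -> e)) <-> (e | c)), ~b):
        ~(((~a -> ~c) & (a -> e)) <-> (e | c)): β-rule — branch into ((~a -> ~c) & (a -> e)), ~(e | c)  //  ~((~a -> ~c) & (a -> e)), (e | c).
          branch 2.2.1 (add ((~a -> ~c) & (a -> e)), ~(e | c)):
            ((~a -> ~c) & (a -> e)): α-rule — add (~a -> ~c), (a -> e).
            ~(e | c): α-rule — add ~e, ~c.
            (~a -> ~c): β-rule — branch into ~~a  //  ~c.
              branch 2.2.1.1 (add ~~a):
                (a -> e): β-rule — branch into ~a  //  e.
                  branch 2.2.1.1.1 (add ~a):
                    × closes — contains both a and ~a.
                  branch 2.2.1.1.2 (add e):
                    × closes — contains both e and ~e.
              branch 2.2.1.2 (add ~c):
                (a -> e): β-rule — branch into ~a  //  e.
                  branch 2.2.1.2.1 (add ~a):
                    ○ open, literals {a=false, b=false, c=false, e=false}.
                  branch 2.2.1.2.2 (add e):
                    × closes — contains both e and ~e.
          branch 2.2.2 (add ~((~a -> ~c) & (a -> e)), (e | c)):
            ~((~a -> ~c) & (a -> e)): β-rule — branch into ~(~a -> ~c)  //  ~(a -> e).
              branch 2.2.2.1 (add ~(~a -> ~c)):
                ~(~a -> ~c): α-rule — add ~a, ~~c.
                (e | c): β-rule — branch into e  //  c.
                  branch 2.2.2.1.1 (add e):
                    ○ open, literals {a=false, b=false, c=true, e=true}.
                  branch 2.2.2.1.2 (add c):
                    ○ open, literals {a=false, b=false, c=true}.
              branch 2.2.2.2 (add ~(a -> e)):
                ~(a -> e): α-rule — add a, ~e.
                (e | c): β-rule — branch into e  //  c.
                  branch 2.2.2.2.1 (add e):
                    × closes — contains both e and ~e.
                  branch 2.2.2.2.2 (add c):
                    ○ open, literals {a=true, b=false, c=true, e=false}.
8 branches closed, 10 open.
Each open branch fixes some atoms; the unmentioned ones are free. Counting distinct full assignments: branch {d=false, f=false} (a, b, c, e) contributes 16 new; branch {a=true, b=true, e=true} (c, d, f) contributes 6 new; branch {a=false, b=true, c=false, e=true} (d, f) contributes 3 new; branch {b=true, c=false, e=true} (a, d, f) contributes 0 new; branch {a=true, b=true, c=true, e=true} (d, f) contributes 0 new; branch {a=true, b=true, c=false, e=false} (d, f) contributes 3 new; branch {a=false, b=false, c=false, e=false} (d, f) contributes 3 new; branch {a=false, b=false, c=true, e=true} (d, f) contributes 3 new; branch {a=false, b=false, c=true} (d, e, f) contributes 3 new; branch {a=true, b=false, c=true, e=false} (d, f) contributes 3 new. Total: 40.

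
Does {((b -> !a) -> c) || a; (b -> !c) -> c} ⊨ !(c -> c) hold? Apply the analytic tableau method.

Initial set: {(((b -> !a) -> c) || a); ((b -> !c) -> c); !!(c -> c)}.
(((b -> !a) -> c) || a): β-rule — branch into ((b -> !a) -> c)  //  a.
  branch 1 (add ((b -> !a) -> c)):
    ((b -> !c) -> c): β-rule — branch into !(b -> !c)  //  c.
      branch 1.1 (add !(b -> !c)):
        !(b -> !c): α-rule — add b, !!c.
        !!(c -> c): β-rule — branch into !c  //  c.
          branch 1.1.1 (add !c):
            × closes — contains both c and !c.
          branch 1.1.2 (add c):
            ((b -> !a) -> c): β-rule — branch into !(b -> !a)  //  c.
              branch 1.1.2.1 (add !(b -> !a)):
                !(b -> !a): α-rule — add b, !!a.
                ○ open, literals {a=true, b=true, c=true}.
              branch 1.1.2.2 (add c):
                ○ open, literals {b=true, c=true}.
      branch 1.2 (add c):
        !!(c -> c): β-rule — branch into !c  //  c.
          branch 1.2.1 (add !c):
            × closes — contains both c and !c.
          branch 1.2.2 (add c):
            ((b -> !a) -> c): β-rule — branch into !(b -> !a)  //  c.
              branch 1.2.2.1 (add !(b -> !a)):
                !(b -> !a): α-rule — add b, !!a.
                ○ open, literals {a=true, b=true, c=true}.
              branch 1.2.2.2 (add c):
                ○ open, literals {c=true}.
  branch 2 (add a):
    ((b -> !c) -> c): β-rule — branch into !(b -> !c)  //  c.
      branch 2.1 (add !(b -> !c)):
        !(b -> !c): α-rule — add b, !!c.
        !!(c -> c): β-rule — branch into !c  //  c.
          branch 2.1.1 (add !c):
            × closes — contains both c and !c.
          branch 2.1.2 (add c):
            ○ open, literals {a=true, b=true, c=true}.
      branch 2.2 (add c):
        !!(c -> c): β-rule — branch into !c  //  c.
          branch 2.2.1 (add !c):
            × closes — contains both c and !c.
          branch 2.2.2 (add c):
            ○ open, literals {a=true, c=true}.
4 branches closed, 6 open.
An open branch gives a countermodel: a=true, b=true, c=true (unmentioned atoms arbitrary); the premises hold there but the conclusion fails.

No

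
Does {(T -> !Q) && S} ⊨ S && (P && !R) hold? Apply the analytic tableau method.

No

Initial set: {((T -> !Q) && S); !(S && (P && !R))}.
((T -> !Q) && S): α-rule — add (T -> !Q), S.
!(S && (P && !R)): β-rule — branch into !S  //  !(P && !R).
  branch 1 (add !S):
    × closes — contains both S and !S.
  branch 2 (add !(P && !R)):
    (T -> !Q): β-rule — branch into !T  //  !Q.
      branch 2.1 (add !T):
        !(P && !R): β-rule — branch into !P  //  !!R.
          branch 2.1.1 (add !P):
            ○ open, literals {P=false, S=true, T=false}.
          branch 2.1.2 (add !!R):
            ○ open, literals {R=true, S=true, T=false}.
      branch 2.2 (add !Q):
        !(P && !R): β-rule — branch into !P  //  !!R.
          branch 2.2.1 (add !P):
            ○ open, literals {P=false, Q=false, S=true}.
          branch 2.2.2 (add !!R):
            ○ open, literals {Q=false, R=true, S=true}.
1 branch closed, 4 open.
An open branch gives a countermodel: P=false, S=true, T=false (unmentioned atoms arbitrary); the premises hold there but the conclusion fails.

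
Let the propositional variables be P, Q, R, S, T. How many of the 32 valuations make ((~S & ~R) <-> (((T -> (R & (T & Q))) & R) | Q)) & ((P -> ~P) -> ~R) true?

Initial set: {T (((~S & ~R) <-> (((T -> (R & (T & Q))) & R) | Q)) & ((P -> ~P) -> ~R))}.
T (((~S & ~R) <-> (((T -> (R & (T & Q))) & R) | Q)) & ((P -> ~P) -> ~R)): α-rule — add T ((~S & ~R) <-> (((T -> (R & (T & Q))) & R) | Q)), T ((P -> ~P) -> ~R).
T ((~S & ~R) <-> (((T -> (R & (T & Q))) & R) | Q)): β-rule — branch into T (~S & ~R), T (((T -> (R & (T & Q))) & R) | Q)  //  F (~S & ~R), F (((T -> (R & (T & Q))) & R) | Q).
  branch 1 (add T (~S & ~R), T (((T -> (R & (T & Q))) & R) | Q)):
    T (~S & ~R): α-rule — add T ~S, T ~R.
    T ((P -> ~P) -> ~R): β-rule — branch into F (P -> ~P)  //  T ~R.
      branch 1.1 (add F (P -> ~P)):
        F (P -> ~P): α-rule — add T P, F ~P.
        T (((T -> (R & (T & Q))) & R) | Q): β-rule — branch into T ((T -> (R & (T & Q))) & R)  //  T Q.
          branch 1.1.1 (add T ((T -> (R & (T & Q))) & R)):
            T ((T -> (R & (T & Q))) & R): α-rule — add T (T -> (R & (T & Q))), T R.
            × closes — contains both R and ~R.
          branch 1.1.2 (add T Q):
            ○ open, literals {P=true, Q=true, R=false, S=false}.
      branch 1.2 (add T ~R):
        T (((T -> (R & (T & Q))) & R) | Q): β-rule — branch into T ((T -> (R & (T & Q))) & R)  //  T Q.
          branch 1.2.1 (add T ((T -> (R & (T & Q))) & R)):
            T ((T -> (R & (T & Q))) & R): α-rule — add T (T -> (R & (T & Q))), T R.
            × closes — contains both R and ~R.
          branch 1.2.2 (add T Q):
            ○ open, literals {Q=true, R=false, S=false}.
  branch 2 (add F (~S & ~R), F (((T -> (R & (T & Q))) & R) | Q)):
    F (((T -> (R & (T & Q))) & R) | Q): α-rule — add F ((T -> (R & (T & Q))) & R), F Q.
    T ((P -> ~P) -> ~R): β-rule — branch into F (P -> ~P)  //  T ~R.
      branch 2.1 (add F (P -> ~P)):
        F (P -> ~P): α-rule — add T P, F ~P.
        F (~S & ~R): β-rule — branch into F ~S  //  F ~R.
          branch 2.1.1 (add F ~S):
            F ((T -> (R & (T & Q))) & R): β-rule — branch into F (T -> (R & (T & Q)))  //  F R.
              branch 2.1.1.1 (add F (T -> (R & (T & Q)))):
                F (T -> (R & (T & Q))): α-rule — add T T, F (R & (T & Q)).
                F (R & (T & Q)): β-rule — branch into F R  //  F (T & Q).
                  branch 2.1.1.1.1 (add F R):
                    ○ open, literals {P=true, Q=false, R=false, S=true, T=true}.
                  branch 2.1.1.1.2 (add F (T & Q)):
                    F (T & Q): β-rule — branch into F T  //  F Q.
                      branch 2.1.1.1.2.1 (add F T):
                        × closes — contains both T and ~T.
                      branch 2.1.1.1.2.2 (add F Q):
                        ○ open, literals {P=true, Q=false, S=true, T=true}.
              branch 2.1.1.2 (add F R):
                ○ open, literals {P=true, Q=false, R=false, S=true}.
          branch 2.1.2 (add F ~R):
            F ((T -> (R & (T & Q))) & R): β-rule — branch into F (T -> (R & (T & Q)))  //  F R.
              branch 2.1.2.1 (add F (T -> (R & (T & Q)))):
                F (T -> (R & (T & Q))): α-rule — add T T, F (R & (T & Q)).
                F (R & (T & Q)): β-rule — branch into F R  //  F (T & Q).
                  branch 2.1.2.1.1 (add F R):
                    × closes — contains both R and ~R.
                  branch 2.1.2.1.2 (add F (T & Q)):
                    F (T & Q): β-rule — branch into F T  //  F Q.
                      branch 2.1.2.1.2.1 (add F T):
                        × closes — contains both T and ~T.
                      branch 2.1.2.1.2.2 (add F Q):
                        ○ open, literals {P=true, Q=false, R=true, T=true}.
              branch 2.1.2.2 (add F R):
                × closes — contains both R and ~R.
      branch 2.2 (add T ~R):
        F (~S & ~R): β-rule — branch into F ~S  //  F ~R.
          branch 2.2.1 (add F ~S):
            F ((T -> (R & (T & Q))) & R): β-rule — branch into F (T -> (R & (T & Q)))  //  F R.
              branch 2.2.1.1 (add F (T -> (R & (T & Q)))):
                F (T -> (R & (T & Q))): α-rule — add T T, F (R & (T & Q)).
                F (R & (T & Q)): β-rule — branch into F R  //  F (T & Q).
                  branch 2.2.1.1.1 (add F R):
                    ○ open, literals {Q=false, R=false, S=true, T=true}.
                  branch 2.2.1.1.2 (add F (T & Q)):
                    F (T & Q): β-rule — branch into F T  //  F Q.
                      branch 2.2.1.1.2.1 (add F T):
                        × closes — contains both T and ~T.
                      branch 2.2.1.1.2.2 (add F Q):
                        ○ open, literals {Q=false, R=false, S=true, T=true}.
              branch 2.2.1.2 (add F R):
                ○ open, literals {Q=false, R=false, S=true}.
          branch 2.2.2 (add F ~R):
            × closes — contains both R and ~R.
8 branches closed, 9 open.
Each open branch fixes some atoms; the unmentioned ones are free. Counting distinct full assignments: branch {P=true, Q=true, R=false, S=false} (T) contributes 2 new; branch {Q=true, R=false, S=false} (P, T) contributes 2 new; branch {P=true, Q=false, R=false, S=true, T=true} (none free) contributes 1 new; branch {P=true, Q=false, S=true, T=true} (R) contributes 1 new; branch {P=true, Q=false, R=false, S=true} (T) contributes 1 new; branch {P=true, Q=false, R=true, T=true} (S) contributes 1 new; branch {Q=false, R=false, S=true, T=true} (P) contributes 1 new; branch {Q=false, R=false, S=true, T=true} (P) contributes 0 new; branch {Q=false, R=false, S=true} (P, T) contributes 1 new. Total: 10.

10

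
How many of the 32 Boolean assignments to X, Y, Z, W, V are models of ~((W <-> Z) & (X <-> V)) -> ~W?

20

Initial set: {T (~((W <-> Z) & (X <-> V)) -> ~W)}.
T (~((W <-> Z) & (X <-> V)) -> ~W): β-rule — branch into F ~((W <-> Z) & (X <-> V))  //  T ~W.
  branch 1 (add F ~((W <-> Z) & (X <-> V))):
    F ~((W <-> Z) & (X <-> V)): α-rule — add T (W <-> Z), T (X <-> V).
    T (W <-> Z): β-rule — branch into T W, T Z  //  F W, F Z.
      branch 1.1 (add T W, T Z):
        T (X <-> V): β-rule — branch into T X, T V  //  F X, F V.
          branch 1.1.1 (add T X, T V):
            ○ open, literals {V=true, W=true, X=true, Z=true}.
          branch 1.1.2 (add F X, F V):
            ○ open, literals {V=false, W=true, X=false, Z=true}.
      branch 1.2 (add F W, F Z):
        T (X <-> V): β-rule — branch into T X, T V  //  F X, F V.
          branch 1.2.1 (add T X, T V):
            ○ open, literals {V=true, W=false, X=true, Z=false}.
          branch 1.2.2 (add F X, F V):
            ○ open, literals {V=false, W=false, X=false, Z=false}.
  branch 2 (add T ~W):
    ○ open, literals {W=false}.
0 branches closed, 5 open.
Each open branch fixes some atoms; the unmentioned ones are free. Counting distinct full assignments: branch {V=true, W=true, X=true, Z=true} (Y) contributes 2 new; branch {V=false, W=true, X=false, Z=true} (Y) contributes 2 new; branch {V=true, W=false, X=true, Z=false} (Y) contributes 2 new; branch {V=false, W=false, X=false, Z=false} (Y) contributes 2 new; branch {W=false} (X, Y, Z, V) contributes 12 new. Total: 20.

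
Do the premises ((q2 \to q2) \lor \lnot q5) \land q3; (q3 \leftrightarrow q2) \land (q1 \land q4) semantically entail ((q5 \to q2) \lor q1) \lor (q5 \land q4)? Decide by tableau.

Initial set: {(((q2 \to q2) \lor \lnot q5) \land q3); ((q3 \leftrightarrow q2) \land (q1 \land q4)); \lnot (((q5 \to q2) \lor q1) \lor (q5 \land q4))}.
(((q2 \to q2) \lor \lnot q5) \land q3): α-rule — add ((q2 \to q2) \lor \lnot q5), q3.
((q3 \leftrightarrow q2) \land (q1 \land q4)): α-rule — add (q3 \leftrightarrow q2), (q1 \land q4).
\lnot (((q5 \to q2) \lor q1) \lor (q5 \land q4)): α-rule — add \lnot ((q5 \to q2) \lor q1), \lnot (q5 \land q4).
(q1 \land q4): α-rule — add q1, q4.
\lnot ((q5 \to q2) \lor q1): α-rule — add \lnot (q5 \to q2), \lnot q1.
× closes — contains both q1 and \lnot q1.
All 1 branch closes.
Every branch closed, so the premises entail the conclusion.

Yes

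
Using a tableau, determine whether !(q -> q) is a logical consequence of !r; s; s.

No

Initial set: {T !r; T s; T s; F !(q -> q)}.
F !(q -> q): β-rule — branch into F q  //  T q.
  branch 1 (add F q):
    ○ open, literals {q=F, r=F, s=T}.
  branch 2 (add T q):
    ○ open, literals {q=T, r=F, s=T}.
0 branches closed, 2 open.
An open branch gives a countermodel: q=F, r=F, s=T (unmentioned atoms arbitrary); the premises hold there but the conclusion fails.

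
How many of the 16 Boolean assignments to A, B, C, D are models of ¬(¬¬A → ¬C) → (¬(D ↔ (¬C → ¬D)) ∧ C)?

Initial set: {(¬(¬¬A → ¬C) → (¬(D ↔ (¬C → ¬D)) ∧ C))}.
(¬(¬¬A → ¬C) → (¬(D ↔ (¬C → ¬D)) ∧ C)): β-rule — branch into ¬¬(¬¬A → ¬C)  //  (¬(D ↔ (¬C → ¬D)) ∧ C).
  branch 1 (add ¬¬(¬¬A → ¬C)):
    ¬¬(¬¬A → ¬C): β-rule — branch into ¬¬¬A  //  ¬C.
      branch 1.1 (add ¬¬¬A):
        ¬¬¬A: drop double negation, giving ¬A.
        ○ open, literals {A=F}.
      branch 1.2 (add ¬C):
        ○ open, literals {C=F}.
  branch 2 (add (¬(D ↔ (¬C → ¬D)) ∧ C)):
    (¬(D ↔ (¬C → ¬D)) ∧ C): α-rule — add ¬(D ↔ (¬C → ¬D)), C.
    ¬(D ↔ (¬C → ¬D)): β-rule — branch into D, ¬(¬C → ¬D)  //  ¬D, (¬C → ¬D).
      branch 2.1 (add D, ¬(¬C → ¬D)):
        ¬(¬C → ¬D): α-rule — add ¬C, ¬¬D.
        × closes — contains both C and ¬C.
      branch 2.2 (add ¬D, (¬C → ¬D)):
        (¬C → ¬D): β-rule — branch into ¬¬C  //  ¬D.
          branch 2.2.1 (add ¬¬C):
            ○ open, literals {C=T, D=F}.
          branch 2.2.2 (add ¬D):
            ○ open, literals {C=T, D=F}.
1 branch closed, 4 open.
Each open branch fixes some atoms; the unmentioned ones are free. Counting distinct full assignments: branch {A=F} (B, C, D) contributes 8 new; branch {C=F} (A, B, D) contributes 4 new; branch {C=T, D=F} (A, B) contributes 2 new; branch {C=T, D=F} (A, B) contributes 0 new. Total: 14.

14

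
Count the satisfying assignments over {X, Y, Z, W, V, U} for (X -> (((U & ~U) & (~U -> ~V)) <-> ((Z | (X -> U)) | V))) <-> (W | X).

20

Initial set: {T ((X -> (((U & ~U) & (~U -> ~V)) <-> ((Z | (X -> U)) | V))) <-> (W | X))}.
T ((X -> (((U & ~U) & (~U -> ~V)) <-> ((Z | (X -> U)) | V))) <-> (W | X)): β-rule — branch into T (X -> (((U & ~U) & (~U -> ~V)) <-> ((Z | (X -> U)) | V))), T (W | X)  //  F (X -> (((U & ~U) & (~U -> ~V)) <-> ((Z | (X -> U)) | V))), F (W | X).
  branch 1 (add T (X -> (((U & ~U) & (~U -> ~V)) <-> ((Z | (X -> U)) | V))), T (W | X)):
    T (X -> (((U & ~U) & (~U -> ~V)) <-> ((Z | (X -> U)) | V))): β-rule — branch into F X  //  T (((U & ~U) & (~U -> ~V)) <-> ((Z | (X -> U)) | V)).
      branch 1.1 (add F X):
        T (W | X): β-rule — branch into T W  //  T X.
          branch 1.1.1 (add T W):
            ○ open, literals {W=1, X=0}.
          branch 1.1.2 (add T X):
            × closes — contains both X and ~X.
      branch 1.2 (add T (((U & ~U) & (~U -> ~V)) <-> ((Z | (X -> U)) | V))):
        T (W | X): β-rule — branch into T W  //  T X.
          branch 1.2.1 (add T W):
            T (((U & ~U) & (~U -> ~V)) <-> ((Z | (X -> U)) | V)): β-rule — branch into T ((U & ~U) & (~U -> ~V)), T ((Z | (X -> U)) | V)  //  F ((U & ~U) & (~U -> ~V)), F ((Z | (X -> U)) | V).
              branch 1.2.1.1 (add T ((U & ~U) & (~U -> ~V)), T ((Z | (X -> U)) | V)):
                T ((U & ~U) & (~U -> ~V)): α-rule — add T (U & ~U), T (~U -> ~V).
                T (U & ~U): α-rule — add T U, T ~U.
                × closes — contains both U and ~U.
              branch 1.2.1.2 (add F ((U & ~U) & (~U -> ~V)), F ((Z | (X -> U)) | V)):
                F ((Z | (X -> U)) | V): α-rule — add F (Z | (X -> U)), F V.
                F (Z | (X -> U)): α-rule — add F Z, F (X -> U).
                F (X -> U): α-rule — add T X, F U.
                F ((U & ~U) & (~U -> ~V)): β-rule — branch into F (U & ~U)  //  F (~U -> ~V).
                  branch 1.2.1.2.1 (add F (U & ~U)):
                    F (U & ~U): β-rule — branch into F U  //  F ~U.
                      branch 1.2.1.2.1.1 (add F U):
                        ○ open, literals {U=0, V=0, W=1, X=1, Z=0}.
                      branch 1.2.1.2.1.2 (add F ~U):
                        × closes — contains both U and ~U.
                  branch 1.2.1.2.2 (add F (~U -> ~V)):
                    F (~U -> ~V): α-rule — add T ~U, F ~V.
                    × closes — contains both V and ~V.
          branch 1.2.2 (add T X):
            T (((U & ~U) & (~U -> ~V)) <-> ((Z | (X -> U)) | V)): β-rule — branch into T ((U & ~U) & (~U -> ~V)), T ((Z | (X -> U)) | V)  //  F ((U & ~U) & (~U -> ~V)), F ((Z | (X -> U)) | V).
              branch 1.2.2.1 (add T ((U & ~U) & (~U -> ~V)), T ((Z | (X -> U)) | V)):
                T ((U & ~U) & (~U -> ~V)): α-rule — add T (U & ~U), T (~U -> ~V).
                T (U & ~U): α-rule — add T U, T ~U.
                × closes — contains both U and ~U.
              branch 1.2.2.2 (add F ((U & ~U) & (~U -> ~V)), F ((Z | (X -> U)) | V)):
                F ((Z | (X -> U)) | V): α-rule — add F (Z | (X -> U)), F V.
                F (Z | (X -> U)): α-rule — add F Z, F (X -> U).
                F (X -> U): α-rule — add T X, F U.
                F ((U & ~U) & (~U -> ~V)): β-rule — branch into F (U & ~U)  //  F (~U -> ~V).
                  branch 1.2.2.2.1 (add F (U & ~U)):
                    F (U & ~U): β-rule — branch into F U  //  F ~U.
                      branch 1.2.2.2.1.1 (add F U):
                        ○ open, literals {U=0, V=0, X=1, Z=0}.
                      branch 1.2.2.2.1.2 (add F ~U):
                        × closes — contains both U and ~U.
                  branch 1.2.2.2.2 (add F (~U -> ~V)):
                    F (~U -> ~V): α-rule — add T ~U, F ~V.
                    × closes — contains both V and ~V.
  branch 2 (add F (X -> (((U & ~U) & (~U -> ~V)) <-> ((Z | (X -> U)) | V))), F (W | X)):
    F (X -> (((U & ~U) & (~U -> ~V)) <-> ((Z | (X -> U)) | V))): α-rule — add T X, F (((U & ~U) & (~U -> ~V)) <-> ((Z | (X -> U)) | V)).
    F (W | X): α-rule — add F W, F X.
    × closes — contains both X and ~X.
8 branches closed, 3 open.
Each open branch fixes some atoms; the unmentioned ones are free. Counting distinct full assignments: branch {W=1, X=0} (Y, Z, V, U) contributes 16 new; branch {U=0, V=0, W=1, X=1, Z=0} (Y) contributes 2 new; branch {U=0, V=0, X=1, Z=0} (Y, W) contributes 2 new. Total: 20.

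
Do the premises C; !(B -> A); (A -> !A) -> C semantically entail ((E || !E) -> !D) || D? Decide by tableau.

Initial set: {C; !(B -> A); ((A -> !A) -> C); !(((E || !E) -> !D) || D)}.
!(B -> A): α-rule — add B, !A.
!(((E || !E) -> !D) || D): α-rule — add !((E || !E) -> !D), !D.
!((E || !E) -> !D): α-rule — add (E || !E), !!D.
× closes — contains both D and !D.
All 1 branch closes.
Every branch closed, so the premises entail the conclusion.

Yes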